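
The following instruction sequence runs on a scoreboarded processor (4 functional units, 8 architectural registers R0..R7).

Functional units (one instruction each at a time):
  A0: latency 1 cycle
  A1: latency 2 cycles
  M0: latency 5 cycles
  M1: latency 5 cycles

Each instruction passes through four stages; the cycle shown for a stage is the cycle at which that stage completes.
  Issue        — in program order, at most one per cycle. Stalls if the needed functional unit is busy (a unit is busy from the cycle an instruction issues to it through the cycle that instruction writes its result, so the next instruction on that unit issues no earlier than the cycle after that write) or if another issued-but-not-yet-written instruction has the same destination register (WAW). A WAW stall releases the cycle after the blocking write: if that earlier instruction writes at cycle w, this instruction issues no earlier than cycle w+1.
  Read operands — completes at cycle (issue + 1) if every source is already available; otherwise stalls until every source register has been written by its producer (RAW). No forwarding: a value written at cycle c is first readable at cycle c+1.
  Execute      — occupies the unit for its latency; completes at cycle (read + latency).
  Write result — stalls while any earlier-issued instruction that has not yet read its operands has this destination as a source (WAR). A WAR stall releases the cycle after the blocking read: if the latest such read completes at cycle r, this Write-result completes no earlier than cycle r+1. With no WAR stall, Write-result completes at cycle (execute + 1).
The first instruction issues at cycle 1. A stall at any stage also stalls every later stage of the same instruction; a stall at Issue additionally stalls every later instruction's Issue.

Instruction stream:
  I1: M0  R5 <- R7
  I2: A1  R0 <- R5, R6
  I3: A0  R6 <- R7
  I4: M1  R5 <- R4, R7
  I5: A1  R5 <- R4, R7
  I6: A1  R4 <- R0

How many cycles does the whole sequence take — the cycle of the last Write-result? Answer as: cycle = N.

cycle = 26

c1: I1 dispatched to M0
c2: I1 operands ready | I2 dispatched to A1
c3: I3 dispatched to A0
c4: I3 operands ready
c5: I3 complete
c7: I1 complete
c8: R5←I1
c9: I2 operands ready | I4 dispatched to M1
c10: R6←I3 | I4 operands ready
c11: I2 complete
c12: R0←I2
c15: I4 complete
c16: R5←I4
c17: I5 dispatched to A1
c18: I5 operands ready
c20: I5 complete
c21: R5←I5
c22: I6 dispatched to A1
c23: I6 operands ready
c25: I6 complete
c26: R4←I6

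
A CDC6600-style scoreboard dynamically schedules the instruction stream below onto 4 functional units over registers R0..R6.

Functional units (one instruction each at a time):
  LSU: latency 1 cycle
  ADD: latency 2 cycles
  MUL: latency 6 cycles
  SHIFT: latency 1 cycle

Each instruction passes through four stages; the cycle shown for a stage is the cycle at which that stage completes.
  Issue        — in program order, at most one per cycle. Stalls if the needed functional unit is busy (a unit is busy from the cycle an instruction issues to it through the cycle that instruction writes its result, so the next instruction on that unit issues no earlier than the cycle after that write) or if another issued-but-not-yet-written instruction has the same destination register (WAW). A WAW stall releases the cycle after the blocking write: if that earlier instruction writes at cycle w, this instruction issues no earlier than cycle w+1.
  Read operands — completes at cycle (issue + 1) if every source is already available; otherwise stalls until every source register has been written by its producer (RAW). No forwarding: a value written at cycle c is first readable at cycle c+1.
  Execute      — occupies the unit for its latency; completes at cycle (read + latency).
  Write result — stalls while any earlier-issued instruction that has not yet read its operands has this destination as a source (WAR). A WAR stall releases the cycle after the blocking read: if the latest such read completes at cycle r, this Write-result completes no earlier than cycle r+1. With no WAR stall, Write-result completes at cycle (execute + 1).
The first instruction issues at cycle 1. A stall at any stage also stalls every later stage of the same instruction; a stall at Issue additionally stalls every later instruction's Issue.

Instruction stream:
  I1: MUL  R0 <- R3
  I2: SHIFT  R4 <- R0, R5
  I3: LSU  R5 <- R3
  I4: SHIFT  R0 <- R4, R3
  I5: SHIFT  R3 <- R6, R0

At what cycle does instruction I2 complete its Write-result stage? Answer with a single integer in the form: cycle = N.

I1  is:1  ro:2  ex:8  wr:9
I2  is:2  ro:10  ex:11  wr:12  — RAW R0: wait I1 write@9
I3  is:3  ro:4  ex:5  wr:11  — WAR R5: wait I2 read@10
I4  is:13  ro:14  ex:15  wr:16  — struct: SHIFT busy until I2 writes@12
I5  is:17  ro:18  ex:19  wr:20  — struct: SHIFT busy until I4 writes@16

cycle = 12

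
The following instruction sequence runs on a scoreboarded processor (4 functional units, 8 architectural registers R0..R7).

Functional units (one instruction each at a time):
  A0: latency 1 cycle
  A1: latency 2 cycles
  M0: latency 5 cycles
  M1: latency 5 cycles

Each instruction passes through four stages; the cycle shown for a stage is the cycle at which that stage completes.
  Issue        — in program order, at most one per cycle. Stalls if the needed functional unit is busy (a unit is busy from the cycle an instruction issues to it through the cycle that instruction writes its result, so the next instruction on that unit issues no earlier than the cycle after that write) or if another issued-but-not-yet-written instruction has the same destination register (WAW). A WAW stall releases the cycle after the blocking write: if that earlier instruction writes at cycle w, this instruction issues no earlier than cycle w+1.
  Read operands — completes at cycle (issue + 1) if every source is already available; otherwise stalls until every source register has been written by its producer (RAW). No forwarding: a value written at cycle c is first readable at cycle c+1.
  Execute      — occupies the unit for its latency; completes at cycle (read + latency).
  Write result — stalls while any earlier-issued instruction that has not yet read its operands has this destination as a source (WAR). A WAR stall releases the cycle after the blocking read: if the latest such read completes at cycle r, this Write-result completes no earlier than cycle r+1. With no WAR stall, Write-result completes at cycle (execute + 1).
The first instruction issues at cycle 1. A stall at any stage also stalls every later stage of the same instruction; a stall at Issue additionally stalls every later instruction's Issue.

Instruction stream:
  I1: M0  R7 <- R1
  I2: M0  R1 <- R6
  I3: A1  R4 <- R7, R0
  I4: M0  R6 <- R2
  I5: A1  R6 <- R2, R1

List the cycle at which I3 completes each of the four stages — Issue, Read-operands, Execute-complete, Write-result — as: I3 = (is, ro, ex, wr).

I1 -> (1, 2, 7, 8)
I2 -> (9, 10, 15, 16)  // struct: M0 busy until I1 writes@8
I3 -> (10, 11, 13, 14)
I4 -> (17, 18, 23, 24)  // struct: M0 busy until I2 writes@16
I5 -> (25, 26, 28, 29)  // WAW R6: wait I4 write@24

I3 = (10, 11, 13, 14)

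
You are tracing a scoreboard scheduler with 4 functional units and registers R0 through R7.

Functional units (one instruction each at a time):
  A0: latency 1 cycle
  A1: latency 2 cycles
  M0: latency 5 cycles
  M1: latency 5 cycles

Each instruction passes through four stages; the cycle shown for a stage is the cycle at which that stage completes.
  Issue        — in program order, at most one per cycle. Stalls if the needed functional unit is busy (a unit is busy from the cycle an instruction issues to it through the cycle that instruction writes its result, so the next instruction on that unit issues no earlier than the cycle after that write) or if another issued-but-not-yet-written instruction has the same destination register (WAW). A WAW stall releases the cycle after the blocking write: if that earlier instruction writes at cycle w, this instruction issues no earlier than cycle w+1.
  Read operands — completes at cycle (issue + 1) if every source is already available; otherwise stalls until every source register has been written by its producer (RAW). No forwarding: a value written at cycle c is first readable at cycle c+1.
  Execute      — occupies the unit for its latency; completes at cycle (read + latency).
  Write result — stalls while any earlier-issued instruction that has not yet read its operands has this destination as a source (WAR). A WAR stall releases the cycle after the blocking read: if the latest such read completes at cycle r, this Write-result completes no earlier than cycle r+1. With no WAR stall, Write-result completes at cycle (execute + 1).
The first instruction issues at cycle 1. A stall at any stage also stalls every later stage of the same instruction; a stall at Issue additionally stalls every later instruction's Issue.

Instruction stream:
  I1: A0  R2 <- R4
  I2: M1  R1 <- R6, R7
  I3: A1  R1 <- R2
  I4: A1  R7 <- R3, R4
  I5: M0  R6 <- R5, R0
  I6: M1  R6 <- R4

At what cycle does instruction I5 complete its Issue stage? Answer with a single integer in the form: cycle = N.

cycle = 16

c1: I1 dispatched to A0
c2: I1 operands ready; I2 dispatched to M1
c3: I1 complete; I2 operands ready
c4: R2←I1
c8: I2 complete
c9: R1←I2
c10: I3 dispatched to A1
c11: I3 operands ready
c13: I3 complete
c14: R1←I3
c15: I4 dispatched to A1
c16: I4 operands ready; I5 dispatched to M0
c17: I5 operands ready
c18: I4 complete
c19: R7←I4
c22: I5 complete
c23: R6←I5
c24: I6 dispatched to M1
c25: I6 operands ready
c30: I6 complete
c31: R6←I6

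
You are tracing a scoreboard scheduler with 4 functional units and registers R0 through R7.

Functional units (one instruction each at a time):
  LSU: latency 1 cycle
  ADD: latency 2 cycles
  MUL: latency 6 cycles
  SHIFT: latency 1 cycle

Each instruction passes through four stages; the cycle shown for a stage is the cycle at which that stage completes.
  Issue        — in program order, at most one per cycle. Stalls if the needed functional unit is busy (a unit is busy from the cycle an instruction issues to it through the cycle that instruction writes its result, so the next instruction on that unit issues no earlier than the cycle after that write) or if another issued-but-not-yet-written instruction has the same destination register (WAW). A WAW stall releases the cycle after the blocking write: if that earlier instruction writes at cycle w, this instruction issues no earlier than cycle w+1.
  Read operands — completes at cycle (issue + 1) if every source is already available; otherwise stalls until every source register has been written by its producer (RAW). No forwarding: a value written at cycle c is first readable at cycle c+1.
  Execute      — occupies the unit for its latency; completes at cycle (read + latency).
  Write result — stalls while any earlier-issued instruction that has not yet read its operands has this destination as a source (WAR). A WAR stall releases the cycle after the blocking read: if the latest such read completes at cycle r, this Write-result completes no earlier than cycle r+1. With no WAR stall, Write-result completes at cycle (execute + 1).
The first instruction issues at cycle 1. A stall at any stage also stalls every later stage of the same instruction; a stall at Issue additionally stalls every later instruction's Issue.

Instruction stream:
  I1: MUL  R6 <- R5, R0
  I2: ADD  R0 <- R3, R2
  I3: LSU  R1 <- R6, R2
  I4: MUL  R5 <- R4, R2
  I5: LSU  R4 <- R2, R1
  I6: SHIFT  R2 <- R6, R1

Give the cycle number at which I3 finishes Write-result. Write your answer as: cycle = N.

cycle = 12

t=1  I1 issues→MUL
t=2  I1 reads | I2 issues→ADD
t=3  I2 reads | I3 issues→LSU
t=5  I2 exec-done
t=6  I2 writes R0
t=8  I1 exec-done
t=9  I1 writes R6
t=10  I3 reads | I4 issues→MUL
t=11  I3 exec-done | I4 reads
t=12  I3 writes R1
t=13  I5 issues→LSU
t=14  I5 reads | I6 issues→SHIFT
t=15  I5 exec-done | I6 reads
t=16  I5 writes R4 | I6 exec-done
t=17  I4 exec-done | I6 writes R2
t=18  I4 writes R5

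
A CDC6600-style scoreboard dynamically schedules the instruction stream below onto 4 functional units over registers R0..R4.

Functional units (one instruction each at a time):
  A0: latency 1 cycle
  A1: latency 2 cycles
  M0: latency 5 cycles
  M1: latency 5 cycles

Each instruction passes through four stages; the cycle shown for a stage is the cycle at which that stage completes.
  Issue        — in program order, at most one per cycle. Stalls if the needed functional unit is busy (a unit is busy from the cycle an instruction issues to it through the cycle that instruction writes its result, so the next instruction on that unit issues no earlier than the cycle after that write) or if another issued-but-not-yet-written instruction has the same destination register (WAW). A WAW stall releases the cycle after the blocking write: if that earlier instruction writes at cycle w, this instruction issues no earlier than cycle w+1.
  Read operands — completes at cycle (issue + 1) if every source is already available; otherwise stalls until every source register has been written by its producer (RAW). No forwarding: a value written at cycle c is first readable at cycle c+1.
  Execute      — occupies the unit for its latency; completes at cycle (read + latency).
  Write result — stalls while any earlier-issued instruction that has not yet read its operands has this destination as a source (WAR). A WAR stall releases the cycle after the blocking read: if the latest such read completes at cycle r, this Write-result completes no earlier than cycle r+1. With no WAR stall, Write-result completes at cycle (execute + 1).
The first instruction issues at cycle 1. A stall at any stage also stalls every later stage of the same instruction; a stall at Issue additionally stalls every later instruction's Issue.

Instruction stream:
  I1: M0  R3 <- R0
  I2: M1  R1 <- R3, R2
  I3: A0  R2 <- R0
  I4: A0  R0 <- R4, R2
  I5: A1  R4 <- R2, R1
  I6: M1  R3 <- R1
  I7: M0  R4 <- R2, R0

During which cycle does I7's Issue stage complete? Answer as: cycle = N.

I1: IS=1 RO=2 EX=7 WR=8
I2: IS=2 RO=9 EX=14 WR=15  [RAW R3: wait I1 write@8]
I3: IS=3 RO=4 EX=5 WR=10  [WAR R2: wait I2 read@9]
I4: IS=11 RO=12 EX=13 WR=14  [struct: A0 busy until I3 writes@10]
I5: IS=12 RO=16 EX=18 WR=19  [RAW R1: wait I2 write@15]
I6: IS=16 RO=17 EX=22 WR=23  [struct: M1 busy until I2 writes@15]
I7: IS=20 RO=21 EX=26 WR=27  [WAW R4: wait I5 write@19]

cycle = 20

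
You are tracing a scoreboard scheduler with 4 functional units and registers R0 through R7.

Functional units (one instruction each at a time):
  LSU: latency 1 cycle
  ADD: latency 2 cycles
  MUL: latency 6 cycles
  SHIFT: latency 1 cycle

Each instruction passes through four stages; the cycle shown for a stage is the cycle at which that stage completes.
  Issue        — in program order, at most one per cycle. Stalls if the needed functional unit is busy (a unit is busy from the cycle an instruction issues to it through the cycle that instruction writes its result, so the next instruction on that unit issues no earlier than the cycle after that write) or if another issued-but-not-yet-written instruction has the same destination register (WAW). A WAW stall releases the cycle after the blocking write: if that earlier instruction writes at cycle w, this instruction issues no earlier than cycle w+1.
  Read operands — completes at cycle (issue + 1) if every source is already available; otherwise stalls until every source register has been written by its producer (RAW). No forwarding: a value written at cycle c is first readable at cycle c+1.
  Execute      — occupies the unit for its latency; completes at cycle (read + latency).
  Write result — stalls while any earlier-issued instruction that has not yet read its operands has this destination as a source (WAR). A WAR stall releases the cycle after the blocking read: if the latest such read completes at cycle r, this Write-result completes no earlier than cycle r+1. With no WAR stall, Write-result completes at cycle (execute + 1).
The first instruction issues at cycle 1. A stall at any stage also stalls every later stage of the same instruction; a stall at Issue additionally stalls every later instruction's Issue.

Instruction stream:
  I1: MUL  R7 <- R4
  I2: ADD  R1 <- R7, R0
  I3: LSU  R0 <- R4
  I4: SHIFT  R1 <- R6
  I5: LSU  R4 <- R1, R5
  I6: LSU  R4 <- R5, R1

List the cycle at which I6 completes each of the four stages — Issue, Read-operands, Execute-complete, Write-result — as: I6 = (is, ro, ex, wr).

I6 = (21, 22, 23, 24)

  I1 | 1 | 2 | 8 | 9
  I2 | 2 | 10 | 12 | 13   RAW R7: wait I1 write@9
  I3 | 3 | 4 | 5 | 11   WAR R0: wait I2 read@10
  I4 | 14 | 15 | 16 | 17   WAW R1: wait I2 write@13
  I5 | 15 | 18 | 19 | 20   RAW R1: wait I4 write@17
  I6 | 21 | 22 | 23 | 24   struct: LSU busy until I5 writes@20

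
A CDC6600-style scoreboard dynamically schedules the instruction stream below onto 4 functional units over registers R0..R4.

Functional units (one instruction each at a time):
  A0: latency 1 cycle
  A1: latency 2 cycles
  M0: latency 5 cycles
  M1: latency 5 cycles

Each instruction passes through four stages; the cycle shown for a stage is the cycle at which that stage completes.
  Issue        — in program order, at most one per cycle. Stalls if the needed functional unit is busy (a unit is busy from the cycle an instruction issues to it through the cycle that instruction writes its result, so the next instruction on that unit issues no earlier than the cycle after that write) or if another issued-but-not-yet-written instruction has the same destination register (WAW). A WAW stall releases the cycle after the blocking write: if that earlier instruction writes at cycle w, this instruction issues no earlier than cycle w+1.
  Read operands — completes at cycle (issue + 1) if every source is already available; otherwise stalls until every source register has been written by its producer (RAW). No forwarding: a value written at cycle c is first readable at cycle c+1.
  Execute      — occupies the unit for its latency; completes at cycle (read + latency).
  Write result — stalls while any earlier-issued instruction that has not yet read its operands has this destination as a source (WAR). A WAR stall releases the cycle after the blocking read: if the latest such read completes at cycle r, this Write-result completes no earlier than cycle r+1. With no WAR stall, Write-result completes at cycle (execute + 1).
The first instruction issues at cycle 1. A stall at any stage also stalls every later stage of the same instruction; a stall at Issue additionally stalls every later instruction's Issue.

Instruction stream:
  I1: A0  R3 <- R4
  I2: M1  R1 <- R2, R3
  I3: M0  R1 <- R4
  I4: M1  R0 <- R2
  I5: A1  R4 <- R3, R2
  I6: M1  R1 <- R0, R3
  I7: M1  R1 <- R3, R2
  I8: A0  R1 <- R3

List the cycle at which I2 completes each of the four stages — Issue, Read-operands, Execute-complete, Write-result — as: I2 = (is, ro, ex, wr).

I1 -> (1, 2, 3, 4)
I2 -> (2, 5, 10, 11)  // RAW R3: wait I1 write@4
I3 -> (12, 13, 18, 19)  // WAW R1: wait I2 write@11
I4 -> (13, 14, 19, 20)
I5 -> (14, 15, 17, 18)
I6 -> (21, 22, 27, 28)  // struct: M1 busy until I4 writes@20
I7 -> (29, 30, 35, 36)  // struct: M1 busy until I6 writes@28
I8 -> (37, 38, 39, 40)  // WAW R1: wait I7 write@36

I2 = (2, 5, 10, 11)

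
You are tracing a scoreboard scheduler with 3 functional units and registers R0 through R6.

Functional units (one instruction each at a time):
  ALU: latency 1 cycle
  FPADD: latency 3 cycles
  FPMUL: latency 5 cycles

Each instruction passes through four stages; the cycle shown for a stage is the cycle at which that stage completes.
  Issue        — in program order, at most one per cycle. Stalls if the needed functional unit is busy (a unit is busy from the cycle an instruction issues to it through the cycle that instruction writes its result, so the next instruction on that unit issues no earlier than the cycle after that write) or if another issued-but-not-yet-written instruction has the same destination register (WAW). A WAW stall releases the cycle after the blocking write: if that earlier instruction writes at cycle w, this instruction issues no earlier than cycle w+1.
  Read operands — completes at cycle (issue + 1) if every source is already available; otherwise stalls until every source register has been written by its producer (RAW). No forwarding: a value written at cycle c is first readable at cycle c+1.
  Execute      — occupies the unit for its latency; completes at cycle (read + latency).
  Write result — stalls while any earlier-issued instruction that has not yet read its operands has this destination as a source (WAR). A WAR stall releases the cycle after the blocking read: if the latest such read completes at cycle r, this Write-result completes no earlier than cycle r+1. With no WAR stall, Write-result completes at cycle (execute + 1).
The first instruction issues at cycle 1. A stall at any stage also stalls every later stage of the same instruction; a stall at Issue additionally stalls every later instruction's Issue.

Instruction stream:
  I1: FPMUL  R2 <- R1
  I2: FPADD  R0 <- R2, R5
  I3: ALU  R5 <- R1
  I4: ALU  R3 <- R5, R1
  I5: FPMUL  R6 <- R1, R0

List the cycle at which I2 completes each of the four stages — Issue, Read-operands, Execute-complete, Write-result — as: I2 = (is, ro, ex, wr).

I1: IS=1 RO=2 EX=7 WR=8
I2: IS=2 RO=9 EX=12 WR=13  [RAW R2: wait I1 write@8]
I3: IS=3 RO=4 EX=5 WR=10  [WAR R5: wait I2 read@9]
I4: IS=11 RO=12 EX=13 WR=14  [struct: ALU busy until I3 writes@10]
I5: IS=12 RO=14 EX=19 WR=20  [RAW R0: wait I2 write@13]

I2 = (2, 9, 12, 13)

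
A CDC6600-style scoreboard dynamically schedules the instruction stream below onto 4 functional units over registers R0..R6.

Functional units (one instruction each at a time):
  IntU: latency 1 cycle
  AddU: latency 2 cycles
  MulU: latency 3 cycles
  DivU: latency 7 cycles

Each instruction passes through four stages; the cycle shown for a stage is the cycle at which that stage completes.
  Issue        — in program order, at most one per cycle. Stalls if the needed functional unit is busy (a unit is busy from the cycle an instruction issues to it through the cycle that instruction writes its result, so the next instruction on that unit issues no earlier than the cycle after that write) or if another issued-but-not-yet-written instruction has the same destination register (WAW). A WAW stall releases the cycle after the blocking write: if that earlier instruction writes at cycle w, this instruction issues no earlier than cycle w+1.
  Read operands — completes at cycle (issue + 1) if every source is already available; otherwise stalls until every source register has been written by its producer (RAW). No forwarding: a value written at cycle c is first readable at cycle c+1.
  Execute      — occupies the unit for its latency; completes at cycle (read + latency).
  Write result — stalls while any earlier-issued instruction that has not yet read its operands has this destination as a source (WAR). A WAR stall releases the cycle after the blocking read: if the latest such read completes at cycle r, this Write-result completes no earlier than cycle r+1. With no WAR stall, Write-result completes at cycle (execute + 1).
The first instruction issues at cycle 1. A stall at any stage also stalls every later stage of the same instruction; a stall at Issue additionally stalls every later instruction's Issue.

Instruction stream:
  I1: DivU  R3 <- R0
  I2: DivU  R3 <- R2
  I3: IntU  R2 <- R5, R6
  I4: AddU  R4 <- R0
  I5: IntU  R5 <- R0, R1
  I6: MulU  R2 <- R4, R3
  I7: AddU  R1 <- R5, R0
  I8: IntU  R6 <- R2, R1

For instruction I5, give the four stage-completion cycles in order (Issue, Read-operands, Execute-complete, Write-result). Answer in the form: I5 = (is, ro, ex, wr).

I5 = (16, 17, 18, 19)

  I1 | 1 | 2 | 9 | 10
  I2 | 11 | 12 | 19 | 20   struct: DivU busy until I1 writes@10
  I3 | 12 | 13 | 14 | 15
  I4 | 13 | 14 | 16 | 17
  I5 | 16 | 17 | 18 | 19   struct: IntU busy until I3 writes@15
  I6 | 17 | 21 | 24 | 25   RAW R3: wait I2 write@20
  I7 | 18 | 20 | 22 | 23   RAW R5: wait I5 write@19
  I8 | 20 | 26 | 27 | 28   struct: IntU busy until I5 writes@19 · RAW R2: wait I6 write@25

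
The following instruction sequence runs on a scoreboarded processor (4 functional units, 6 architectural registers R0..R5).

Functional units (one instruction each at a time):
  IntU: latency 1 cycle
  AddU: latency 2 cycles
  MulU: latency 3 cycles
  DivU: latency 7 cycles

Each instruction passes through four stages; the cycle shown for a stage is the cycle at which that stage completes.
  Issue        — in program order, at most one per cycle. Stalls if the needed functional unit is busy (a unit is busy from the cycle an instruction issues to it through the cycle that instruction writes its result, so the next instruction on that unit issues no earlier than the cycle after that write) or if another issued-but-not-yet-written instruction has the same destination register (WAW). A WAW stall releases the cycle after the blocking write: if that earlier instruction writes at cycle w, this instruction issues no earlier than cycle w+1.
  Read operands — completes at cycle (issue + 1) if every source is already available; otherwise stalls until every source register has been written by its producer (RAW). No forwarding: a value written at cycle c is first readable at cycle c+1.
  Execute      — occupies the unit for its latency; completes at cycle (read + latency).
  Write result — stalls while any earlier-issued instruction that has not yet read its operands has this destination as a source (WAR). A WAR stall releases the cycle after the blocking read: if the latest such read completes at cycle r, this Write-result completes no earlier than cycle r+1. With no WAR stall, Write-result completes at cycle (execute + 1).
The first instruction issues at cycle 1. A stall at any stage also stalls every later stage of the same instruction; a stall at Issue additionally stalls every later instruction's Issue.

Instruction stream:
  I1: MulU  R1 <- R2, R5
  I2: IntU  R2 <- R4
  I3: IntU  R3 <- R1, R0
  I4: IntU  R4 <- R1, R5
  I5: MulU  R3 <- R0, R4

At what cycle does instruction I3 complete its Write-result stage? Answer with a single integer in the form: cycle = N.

I1 -> (1, 2, 5, 6)
I2 -> (2, 3, 4, 5)
I3 -> (6, 7, 8, 9)  // struct: IntU busy until I2 writes@5
I4 -> (10, 11, 12, 13)  // struct: IntU busy until I3 writes@9
I5 -> (11, 14, 17, 18)  // RAW R4: wait I4 write@13

cycle = 9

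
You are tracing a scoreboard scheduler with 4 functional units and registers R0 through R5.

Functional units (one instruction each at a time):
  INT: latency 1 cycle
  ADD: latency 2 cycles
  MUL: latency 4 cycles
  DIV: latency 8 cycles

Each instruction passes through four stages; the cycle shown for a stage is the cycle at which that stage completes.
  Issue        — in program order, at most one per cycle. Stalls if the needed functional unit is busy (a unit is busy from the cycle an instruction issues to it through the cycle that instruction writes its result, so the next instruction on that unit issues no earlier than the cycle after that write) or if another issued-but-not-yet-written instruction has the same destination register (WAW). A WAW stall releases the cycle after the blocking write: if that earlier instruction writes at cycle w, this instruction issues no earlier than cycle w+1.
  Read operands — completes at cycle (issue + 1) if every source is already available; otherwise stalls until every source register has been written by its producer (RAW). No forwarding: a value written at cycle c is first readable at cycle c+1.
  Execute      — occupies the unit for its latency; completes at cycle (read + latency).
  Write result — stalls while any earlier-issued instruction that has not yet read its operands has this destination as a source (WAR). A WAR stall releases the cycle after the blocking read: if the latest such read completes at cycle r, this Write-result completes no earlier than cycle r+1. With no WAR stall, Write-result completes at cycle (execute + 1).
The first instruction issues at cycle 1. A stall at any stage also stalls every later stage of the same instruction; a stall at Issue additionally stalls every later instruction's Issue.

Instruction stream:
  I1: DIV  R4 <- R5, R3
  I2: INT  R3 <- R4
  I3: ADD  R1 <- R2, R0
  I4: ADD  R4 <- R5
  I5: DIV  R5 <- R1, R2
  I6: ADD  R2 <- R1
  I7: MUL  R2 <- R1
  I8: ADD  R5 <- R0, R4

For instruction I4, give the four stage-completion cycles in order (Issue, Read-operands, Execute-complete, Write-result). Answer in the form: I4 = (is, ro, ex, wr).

I4 = (12, 13, 15, 16)

cycle 1: I1→DIV
cycle 2: I1 RO | I2→INT
cycle 3: I3→ADD
cycle 4: I3 RO
cycle 6: I3 EX
cycle 7: I3 WR R1
cycle 10: I1 EX
cycle 11: I1 WR R4
cycle 12: I2 RO | I4→ADD
cycle 13: I2 EX | I4 RO | I5→DIV
cycle 14: I2 WR R3 | I5 RO
cycle 15: I4 EX
cycle 16: I4 WR R4
cycle 17: I6→ADD
cycle 18: I6 RO
cycle 20: I6 EX
cycle 21: I6 WR R2
cycle 22: I5 EX | I7→MUL
cycle 23: I5 WR R5 | I7 RO
cycle 24: I8→ADD
cycle 25: I8 RO
cycle 27: I7 EX | I8 EX
cycle 28: I7 WR R2 | I8 WR R5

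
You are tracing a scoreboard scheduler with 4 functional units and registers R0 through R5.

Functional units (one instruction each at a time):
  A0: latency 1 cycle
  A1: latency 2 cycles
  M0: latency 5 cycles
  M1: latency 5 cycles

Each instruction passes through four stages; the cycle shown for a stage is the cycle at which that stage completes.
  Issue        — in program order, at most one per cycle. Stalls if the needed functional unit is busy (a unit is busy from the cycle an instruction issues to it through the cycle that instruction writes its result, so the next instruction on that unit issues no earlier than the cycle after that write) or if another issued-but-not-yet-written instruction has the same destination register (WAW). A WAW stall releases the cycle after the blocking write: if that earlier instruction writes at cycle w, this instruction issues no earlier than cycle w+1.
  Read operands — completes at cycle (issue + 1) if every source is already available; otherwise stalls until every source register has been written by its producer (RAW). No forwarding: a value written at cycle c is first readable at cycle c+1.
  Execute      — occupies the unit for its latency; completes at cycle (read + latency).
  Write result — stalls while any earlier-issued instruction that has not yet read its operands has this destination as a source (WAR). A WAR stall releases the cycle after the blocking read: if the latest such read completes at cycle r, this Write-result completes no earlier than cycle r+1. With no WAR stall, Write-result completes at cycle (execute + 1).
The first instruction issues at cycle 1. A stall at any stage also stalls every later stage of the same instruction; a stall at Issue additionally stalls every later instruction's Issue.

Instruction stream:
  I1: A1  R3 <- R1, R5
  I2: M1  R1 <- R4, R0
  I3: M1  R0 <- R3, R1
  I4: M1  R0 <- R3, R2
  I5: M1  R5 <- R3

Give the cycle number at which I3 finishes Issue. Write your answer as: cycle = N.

cycle = 10

[I1] 1/2/4/5
[I2] 2/3/8/9
[I3] 10/11/16/17  (struct: M1 busy until I2 writes@9)
[I4] 18/19/24/25  (struct: M1 busy until I3 writes@17)
[I5] 26/27/32/33  (struct: M1 busy until I4 writes@25)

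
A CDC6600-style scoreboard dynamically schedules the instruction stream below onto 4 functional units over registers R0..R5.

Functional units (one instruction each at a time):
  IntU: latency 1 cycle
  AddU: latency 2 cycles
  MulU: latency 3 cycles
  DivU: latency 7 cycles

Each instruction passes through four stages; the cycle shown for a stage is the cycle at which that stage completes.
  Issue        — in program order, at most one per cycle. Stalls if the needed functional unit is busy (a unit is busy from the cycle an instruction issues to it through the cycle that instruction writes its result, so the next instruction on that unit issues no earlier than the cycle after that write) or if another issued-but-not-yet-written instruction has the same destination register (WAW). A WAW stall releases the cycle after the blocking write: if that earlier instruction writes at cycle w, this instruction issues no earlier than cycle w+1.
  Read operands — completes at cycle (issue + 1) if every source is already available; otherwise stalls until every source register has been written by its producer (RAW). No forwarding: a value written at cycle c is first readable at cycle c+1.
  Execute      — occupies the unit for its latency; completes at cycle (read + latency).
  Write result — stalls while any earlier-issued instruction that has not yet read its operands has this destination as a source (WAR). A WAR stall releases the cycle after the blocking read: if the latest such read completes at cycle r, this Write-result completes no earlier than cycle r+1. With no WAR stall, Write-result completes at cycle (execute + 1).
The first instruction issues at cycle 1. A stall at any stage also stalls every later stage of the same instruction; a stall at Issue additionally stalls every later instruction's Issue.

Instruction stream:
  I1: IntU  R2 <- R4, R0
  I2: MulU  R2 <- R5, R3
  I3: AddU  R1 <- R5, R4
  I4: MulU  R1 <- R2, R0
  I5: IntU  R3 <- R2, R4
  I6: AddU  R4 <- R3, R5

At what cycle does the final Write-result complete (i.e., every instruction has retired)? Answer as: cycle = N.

t=1  I1→IntU
t=2  I1 RO
t=3  I1 EX
t=4  I1 WR R2
t=5  I2→MulU
t=6  I2 RO | I3→AddU
t=7  I3 RO
t=9  I2 EX | I3 EX
t=10  I2 WR R2 | I3 WR R1
t=11  I4→MulU
t=12  I4 RO | I5→IntU
t=13  I5 RO | I6→AddU
t=14  I5 EX
t=15  I4 EX | I5 WR R3
t=16  I4 WR R1 | I6 RO
t=18  I6 EX
t=19  I6 WR R4

cycle = 19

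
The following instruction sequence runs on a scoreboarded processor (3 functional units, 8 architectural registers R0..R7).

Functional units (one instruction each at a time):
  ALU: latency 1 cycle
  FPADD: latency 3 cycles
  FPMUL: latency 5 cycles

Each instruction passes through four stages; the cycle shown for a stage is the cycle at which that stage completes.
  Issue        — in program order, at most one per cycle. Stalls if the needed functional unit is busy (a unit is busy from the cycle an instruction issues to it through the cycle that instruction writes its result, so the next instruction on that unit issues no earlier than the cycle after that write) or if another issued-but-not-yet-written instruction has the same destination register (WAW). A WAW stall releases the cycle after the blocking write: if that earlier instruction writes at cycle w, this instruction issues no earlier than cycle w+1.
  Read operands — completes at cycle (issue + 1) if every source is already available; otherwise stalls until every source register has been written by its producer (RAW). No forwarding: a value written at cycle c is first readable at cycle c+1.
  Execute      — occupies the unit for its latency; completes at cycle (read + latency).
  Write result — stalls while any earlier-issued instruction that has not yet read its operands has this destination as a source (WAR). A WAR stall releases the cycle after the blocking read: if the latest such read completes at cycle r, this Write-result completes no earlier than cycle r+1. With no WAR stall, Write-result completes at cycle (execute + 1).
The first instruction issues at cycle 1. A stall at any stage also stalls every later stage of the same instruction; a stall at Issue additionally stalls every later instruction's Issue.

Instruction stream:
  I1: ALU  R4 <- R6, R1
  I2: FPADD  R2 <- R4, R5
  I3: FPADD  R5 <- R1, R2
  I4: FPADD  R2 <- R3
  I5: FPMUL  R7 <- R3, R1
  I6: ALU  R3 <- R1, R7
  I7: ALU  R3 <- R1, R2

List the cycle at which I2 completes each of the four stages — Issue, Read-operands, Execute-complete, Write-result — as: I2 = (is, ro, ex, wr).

I2 = (2, 5, 8, 9)

[1] I1 dispatched to ALU
[2] I1 operands ready; I2 dispatched to FPADD
[3] I1 complete
[4] R4←I1
[5] I2 operands ready
[8] I2 complete
[9] R2←I2
[10] I3 dispatched to FPADD
[11] I3 operands ready
[14] I3 complete
[15] R5←I3
[16] I4 dispatched to FPADD
[17] I4 operands ready; I5 dispatched to FPMUL
[18] I5 operands ready; I6 dispatched to ALU
[20] I4 complete
[21] R2←I4
[23] I5 complete
[24] R7←I5
[25] I6 operands ready
[26] I6 complete
[27] R3←I6
[28] I7 dispatched to ALU
[29] I7 operands ready
[30] I7 complete
[31] R3←I7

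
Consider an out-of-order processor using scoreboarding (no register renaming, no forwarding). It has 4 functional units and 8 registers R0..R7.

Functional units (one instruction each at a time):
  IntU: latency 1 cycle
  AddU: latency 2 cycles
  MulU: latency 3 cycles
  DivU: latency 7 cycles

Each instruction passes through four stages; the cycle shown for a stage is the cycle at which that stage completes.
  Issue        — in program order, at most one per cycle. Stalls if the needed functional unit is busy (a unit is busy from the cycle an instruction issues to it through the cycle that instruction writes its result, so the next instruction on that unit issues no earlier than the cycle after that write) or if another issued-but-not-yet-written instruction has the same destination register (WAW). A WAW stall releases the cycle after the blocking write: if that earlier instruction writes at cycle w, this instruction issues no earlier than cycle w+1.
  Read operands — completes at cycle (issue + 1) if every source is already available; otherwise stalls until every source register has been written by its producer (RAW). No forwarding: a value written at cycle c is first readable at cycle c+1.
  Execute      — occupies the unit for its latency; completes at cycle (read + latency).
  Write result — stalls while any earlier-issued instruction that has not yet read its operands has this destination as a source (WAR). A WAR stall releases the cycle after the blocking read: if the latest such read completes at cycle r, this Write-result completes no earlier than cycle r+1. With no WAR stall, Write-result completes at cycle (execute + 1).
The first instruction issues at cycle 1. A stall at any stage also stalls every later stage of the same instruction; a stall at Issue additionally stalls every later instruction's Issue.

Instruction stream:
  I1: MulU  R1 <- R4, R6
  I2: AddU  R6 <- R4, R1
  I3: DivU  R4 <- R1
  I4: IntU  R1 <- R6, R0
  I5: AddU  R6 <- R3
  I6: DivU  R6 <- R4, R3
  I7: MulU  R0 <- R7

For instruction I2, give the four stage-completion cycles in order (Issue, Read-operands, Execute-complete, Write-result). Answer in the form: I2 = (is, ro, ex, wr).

cycle 1: issue I1 (MulU)
cycle 2: I1 read-ops | issue I2 (AddU)
cycle 3: issue I3 (DivU)
cycle 5: I1 finished on MulU
cycle 6: I1→R1
cycle 7: I2 read-ops | I3 read-ops | issue I4 (IntU)
cycle 9: I2 finished on AddU
cycle 10: I2→R6
cycle 11: I4 read-ops | issue I5 (AddU)
cycle 12: I4 finished on IntU | I5 read-ops
cycle 13: I4→R1
cycle 14: I3 finished on DivU | I5 finished on AddU
cycle 15: I3→R4 | I5→R6
cycle 16: issue I6 (DivU)
cycle 17: I6 read-ops | issue I7 (MulU)
cycle 18: I7 read-ops
cycle 21: I7 finished on MulU
cycle 22: I7→R0
cycle 24: I6 finished on DivU
cycle 25: I6→R6

I2 = (2, 7, 9, 10)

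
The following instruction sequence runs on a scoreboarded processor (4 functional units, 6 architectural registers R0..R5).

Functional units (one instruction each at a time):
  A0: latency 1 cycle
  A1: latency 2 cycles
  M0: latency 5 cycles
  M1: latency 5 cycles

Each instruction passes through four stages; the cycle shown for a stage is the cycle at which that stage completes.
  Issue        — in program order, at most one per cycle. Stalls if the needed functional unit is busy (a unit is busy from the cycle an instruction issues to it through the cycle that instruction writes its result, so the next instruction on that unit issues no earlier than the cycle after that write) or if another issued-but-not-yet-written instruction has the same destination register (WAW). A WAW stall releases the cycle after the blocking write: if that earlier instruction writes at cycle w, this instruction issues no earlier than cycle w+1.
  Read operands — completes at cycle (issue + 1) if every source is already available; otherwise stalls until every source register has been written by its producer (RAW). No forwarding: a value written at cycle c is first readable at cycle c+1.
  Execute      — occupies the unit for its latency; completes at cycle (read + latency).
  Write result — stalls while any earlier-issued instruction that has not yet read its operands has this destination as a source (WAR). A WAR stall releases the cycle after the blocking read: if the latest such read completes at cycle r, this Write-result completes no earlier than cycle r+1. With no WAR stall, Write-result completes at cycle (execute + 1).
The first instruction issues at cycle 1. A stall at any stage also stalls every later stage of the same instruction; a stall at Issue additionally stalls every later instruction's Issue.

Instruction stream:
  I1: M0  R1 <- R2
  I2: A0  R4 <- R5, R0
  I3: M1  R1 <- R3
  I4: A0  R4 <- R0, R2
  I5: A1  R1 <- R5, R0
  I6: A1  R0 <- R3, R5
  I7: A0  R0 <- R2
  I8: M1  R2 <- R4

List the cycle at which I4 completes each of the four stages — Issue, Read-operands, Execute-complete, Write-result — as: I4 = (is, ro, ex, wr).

I1: IS=1 RO=2 EX=7 WR=8
I2: IS=2 RO=3 EX=4 WR=5
I3: IS=9 RO=10 EX=15 WR=16  [WAW R1: wait I1 write@8]
I4: IS=10 RO=11 EX=12 WR=13
I5: IS=17 RO=18 EX=20 WR=21  [WAW R1: wait I3 write@16]
I6: IS=22 RO=23 EX=25 WR=26  [struct: A1 busy until I5 writes@21]
I7: IS=27 RO=28 EX=29 WR=30  [WAW R0: wait I6 write@26]
I8: IS=28 RO=29 EX=34 WR=35

I4 = (10, 11, 12, 13)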